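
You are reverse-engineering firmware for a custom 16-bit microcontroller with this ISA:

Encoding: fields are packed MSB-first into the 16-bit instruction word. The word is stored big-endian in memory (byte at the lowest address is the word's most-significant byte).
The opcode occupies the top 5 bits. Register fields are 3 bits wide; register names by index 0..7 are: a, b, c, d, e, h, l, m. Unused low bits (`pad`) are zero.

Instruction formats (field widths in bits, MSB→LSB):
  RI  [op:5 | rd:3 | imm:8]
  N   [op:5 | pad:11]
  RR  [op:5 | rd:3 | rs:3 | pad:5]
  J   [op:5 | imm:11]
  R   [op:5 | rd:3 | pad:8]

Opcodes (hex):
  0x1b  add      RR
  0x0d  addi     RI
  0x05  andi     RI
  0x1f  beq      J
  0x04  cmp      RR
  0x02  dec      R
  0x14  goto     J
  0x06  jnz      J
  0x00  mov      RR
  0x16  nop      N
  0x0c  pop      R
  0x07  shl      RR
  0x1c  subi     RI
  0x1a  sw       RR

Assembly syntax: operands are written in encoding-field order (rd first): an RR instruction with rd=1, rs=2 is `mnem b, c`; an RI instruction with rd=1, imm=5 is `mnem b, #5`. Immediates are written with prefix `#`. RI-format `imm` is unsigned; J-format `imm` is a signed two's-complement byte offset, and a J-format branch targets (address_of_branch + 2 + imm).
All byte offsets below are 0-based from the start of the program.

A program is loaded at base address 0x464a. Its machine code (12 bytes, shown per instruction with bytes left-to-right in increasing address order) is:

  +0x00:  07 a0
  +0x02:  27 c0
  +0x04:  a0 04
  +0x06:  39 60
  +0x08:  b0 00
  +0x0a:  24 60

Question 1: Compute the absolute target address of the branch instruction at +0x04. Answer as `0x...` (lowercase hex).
0x4654

@+04  big-endian(a0 04) = 0xa004
  top 5b → 0x14 → goto [J]
  imm@[10:0]=0x4 ⇒ #4
  target = base 0x464a + off 0x04 + 2 + imm 4 = 0x4654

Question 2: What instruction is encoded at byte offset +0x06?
shl b, d

[06] 39 60 → 0x3960
  op=0x3960>>11=0x7 ⇒ shl (RR)
  rd: (w>>8)&0x7=0x1 → b
  rs: (w>>5)&0x7=0x3 → d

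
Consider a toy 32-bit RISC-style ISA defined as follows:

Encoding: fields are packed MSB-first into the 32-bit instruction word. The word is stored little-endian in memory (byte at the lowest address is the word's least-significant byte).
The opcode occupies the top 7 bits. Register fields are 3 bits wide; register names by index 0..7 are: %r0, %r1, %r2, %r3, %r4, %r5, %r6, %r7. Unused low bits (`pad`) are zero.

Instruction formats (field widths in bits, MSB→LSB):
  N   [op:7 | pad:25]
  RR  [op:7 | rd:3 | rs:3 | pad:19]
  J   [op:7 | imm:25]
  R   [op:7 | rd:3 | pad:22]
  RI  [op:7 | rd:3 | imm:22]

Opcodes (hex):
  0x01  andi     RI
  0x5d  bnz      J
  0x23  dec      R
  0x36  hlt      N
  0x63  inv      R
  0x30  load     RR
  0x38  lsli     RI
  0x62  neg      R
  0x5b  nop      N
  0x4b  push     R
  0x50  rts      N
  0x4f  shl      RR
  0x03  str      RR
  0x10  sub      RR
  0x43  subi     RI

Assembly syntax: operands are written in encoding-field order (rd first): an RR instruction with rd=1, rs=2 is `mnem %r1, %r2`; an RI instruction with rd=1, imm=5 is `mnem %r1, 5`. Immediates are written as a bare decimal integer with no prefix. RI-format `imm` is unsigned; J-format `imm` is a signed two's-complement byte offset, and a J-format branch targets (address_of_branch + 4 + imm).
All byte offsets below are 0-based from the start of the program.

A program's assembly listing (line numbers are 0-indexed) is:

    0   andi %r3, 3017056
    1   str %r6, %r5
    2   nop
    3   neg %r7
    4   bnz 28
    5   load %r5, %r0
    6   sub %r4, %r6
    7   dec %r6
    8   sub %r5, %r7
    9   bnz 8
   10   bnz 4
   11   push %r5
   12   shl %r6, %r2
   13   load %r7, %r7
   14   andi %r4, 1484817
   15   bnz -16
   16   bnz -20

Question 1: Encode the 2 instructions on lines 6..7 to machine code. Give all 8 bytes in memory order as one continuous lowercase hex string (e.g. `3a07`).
6. sub fields op=0x10:7|rd=4:3|rs=6:3|pad=0:19 → word 21300000h → 00 00 30 21
7. dec fields op=0x23:7|rd=6:3|pad=0:22 → word 47800000h → 00 00 80 47

0000302100008047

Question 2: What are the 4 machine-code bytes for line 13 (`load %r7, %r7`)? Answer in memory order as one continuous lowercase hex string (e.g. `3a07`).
0000f861

13. load fields op=0x30:7|rd=7:3|rs=7:3|pad=0:19 → word 61f80000h → 00 00 f8 61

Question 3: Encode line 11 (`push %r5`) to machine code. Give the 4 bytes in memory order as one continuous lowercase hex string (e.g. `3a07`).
line 11 (push): pack op=0x4b:7|rd=5:3|pad=0:22 = 0x97400000; little→ 00 00 40 97

00004097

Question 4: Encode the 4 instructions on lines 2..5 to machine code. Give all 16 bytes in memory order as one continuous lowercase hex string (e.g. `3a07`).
L2: nop op=0x5b:7|pad=0:25 ⇒ 0xb6000000 ⇒ little 00 00 00 b6
L3: neg op=0x62:7|rd=7:3|pad=0:22 ⇒ 0xc5c00000 ⇒ little 00 00 c0 c5
L4: bnz op=0x5d:7|imm=28:25 ⇒ 0xba00001c ⇒ little 1c 00 00 ba
L5: load op=0x30:7|rd=5:3|rs=0:3|pad=0:19 ⇒ 0x61400000 ⇒ little 00 00 40 61

000000b60000c0c51c0000ba00004061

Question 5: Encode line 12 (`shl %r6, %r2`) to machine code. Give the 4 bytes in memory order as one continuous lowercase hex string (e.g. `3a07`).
line 12 (shl): pack op=0x4f:7|rd=6:3|rs=2:3|pad=0:19 = 0x9f900000; little→ 00 00 90 9f

0000909f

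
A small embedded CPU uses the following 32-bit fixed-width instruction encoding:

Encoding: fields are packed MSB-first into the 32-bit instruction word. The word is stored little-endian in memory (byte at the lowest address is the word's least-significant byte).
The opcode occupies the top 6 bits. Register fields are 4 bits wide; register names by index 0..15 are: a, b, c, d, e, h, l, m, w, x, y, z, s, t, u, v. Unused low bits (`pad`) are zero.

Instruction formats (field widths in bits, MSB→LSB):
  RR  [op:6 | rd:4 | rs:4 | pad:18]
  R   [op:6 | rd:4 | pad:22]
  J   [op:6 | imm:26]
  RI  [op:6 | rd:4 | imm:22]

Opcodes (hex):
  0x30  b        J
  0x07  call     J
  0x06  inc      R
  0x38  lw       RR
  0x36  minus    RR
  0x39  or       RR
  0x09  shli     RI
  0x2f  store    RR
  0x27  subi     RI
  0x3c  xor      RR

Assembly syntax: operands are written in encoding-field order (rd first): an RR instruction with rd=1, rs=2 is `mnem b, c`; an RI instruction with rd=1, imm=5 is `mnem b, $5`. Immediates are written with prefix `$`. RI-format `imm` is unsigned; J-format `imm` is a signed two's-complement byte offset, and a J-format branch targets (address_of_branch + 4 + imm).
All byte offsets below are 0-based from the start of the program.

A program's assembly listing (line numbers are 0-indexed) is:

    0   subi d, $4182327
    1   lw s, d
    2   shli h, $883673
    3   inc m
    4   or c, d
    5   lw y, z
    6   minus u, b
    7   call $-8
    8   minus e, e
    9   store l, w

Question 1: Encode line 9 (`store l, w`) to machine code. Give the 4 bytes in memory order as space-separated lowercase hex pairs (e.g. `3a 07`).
00 00 a0 bd

L9: store op=0x2f:6|rd=6:4|rs=8:4|pad=0:18 ⇒ 0xbda00000 ⇒ little 00 00 a0 bd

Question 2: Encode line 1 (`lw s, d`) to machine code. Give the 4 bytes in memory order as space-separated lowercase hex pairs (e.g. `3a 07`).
1. lw fields op=0x38:6|rd=12:4|rs=3:4|pad=0:18 → word e30c0000h → 00 00 0c e3

00 00 0c e3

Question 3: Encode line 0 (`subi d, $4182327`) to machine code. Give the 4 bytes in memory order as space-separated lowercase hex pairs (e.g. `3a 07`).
37 d1 ff 9c

line 0 (subi): pack op=0x27:6|rd=3:4|imm=4182327:22 = 0x9cffd137; little→ 37 d1 ff 9c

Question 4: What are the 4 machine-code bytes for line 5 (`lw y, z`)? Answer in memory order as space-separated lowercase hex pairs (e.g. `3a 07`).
00 00 ac e2

5. lw fields op=0x38:6|rd=10:4|rs=11:4|pad=0:18 → word e2ac0000h → 00 00 ac e2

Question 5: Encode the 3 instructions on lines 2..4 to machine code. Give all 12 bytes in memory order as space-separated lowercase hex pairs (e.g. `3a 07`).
2. shli fields op=0x9:6|rd=5:4|imm=883673:22 → word 254d7bd9h → d9 7b 4d 25
3. inc fields op=0x6:6|rd=7:4|pad=0:22 → word 19c00000h → 00 00 c0 19
4. or fields op=0x39:6|rd=2:4|rs=3:4|pad=0:18 → word e48c0000h → 00 00 8c e4

d9 7b 4d 25 00 00 c0 19 00 00 8c e4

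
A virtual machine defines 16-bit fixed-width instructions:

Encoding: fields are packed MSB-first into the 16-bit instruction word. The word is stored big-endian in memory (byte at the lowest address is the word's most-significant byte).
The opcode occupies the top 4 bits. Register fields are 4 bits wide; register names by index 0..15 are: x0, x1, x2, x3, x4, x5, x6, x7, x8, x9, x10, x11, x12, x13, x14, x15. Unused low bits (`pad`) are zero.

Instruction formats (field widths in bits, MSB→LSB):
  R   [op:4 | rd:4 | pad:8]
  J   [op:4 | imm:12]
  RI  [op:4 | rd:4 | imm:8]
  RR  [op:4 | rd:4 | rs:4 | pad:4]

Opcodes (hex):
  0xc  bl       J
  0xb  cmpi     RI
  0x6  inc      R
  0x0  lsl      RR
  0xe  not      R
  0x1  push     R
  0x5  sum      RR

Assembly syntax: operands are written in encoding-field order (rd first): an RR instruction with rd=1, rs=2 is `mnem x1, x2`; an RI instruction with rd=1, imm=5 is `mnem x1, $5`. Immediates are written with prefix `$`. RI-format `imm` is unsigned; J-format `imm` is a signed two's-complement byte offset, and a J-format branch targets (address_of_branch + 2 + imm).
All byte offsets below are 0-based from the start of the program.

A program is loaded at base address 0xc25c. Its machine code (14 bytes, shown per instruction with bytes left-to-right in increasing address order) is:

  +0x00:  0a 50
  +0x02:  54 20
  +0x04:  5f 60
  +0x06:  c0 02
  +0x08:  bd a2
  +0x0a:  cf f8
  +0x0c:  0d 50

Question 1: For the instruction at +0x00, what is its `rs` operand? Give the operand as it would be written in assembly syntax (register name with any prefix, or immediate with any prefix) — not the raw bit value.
x5

[00] 0a 50 → 0x0a50
  opcode bits[15:12]=0x0: lsl/RR
  rd: (w>>8)&0xf=0xa → x10
  rs: (w>>4)&0xf=0x5 → x5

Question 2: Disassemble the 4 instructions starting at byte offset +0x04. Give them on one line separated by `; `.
off 0x04: read 5f 60 as big → 0x5f60
  op=0x5f60>>12=0x5 ⇒ sum (RR)
  [11:8] rd=15 = x15
  [7:4] rs=6 = x6
off 0x06: read c0 02 as big → 0xc002
  op=0xc002>>12=0xc ⇒ bl (J)
  [11:0] imm=2 = $2
off 0x08: read bd a2 as big → 0xbda2
  op=0xbda2>>12=0xb ⇒ cmpi (RI)
  [11:8] rd=13 = x13
  [7:0] imm=162 = $162
off 0x0a: read cf f8 as big → 0xcff8
  op=0xcff8>>12=0xc ⇒ bl (J)
  [11:0] imm=4088 (s12→-8) = $-8

sum x15, x6; bl $2; cmpi x13, $162; bl $-8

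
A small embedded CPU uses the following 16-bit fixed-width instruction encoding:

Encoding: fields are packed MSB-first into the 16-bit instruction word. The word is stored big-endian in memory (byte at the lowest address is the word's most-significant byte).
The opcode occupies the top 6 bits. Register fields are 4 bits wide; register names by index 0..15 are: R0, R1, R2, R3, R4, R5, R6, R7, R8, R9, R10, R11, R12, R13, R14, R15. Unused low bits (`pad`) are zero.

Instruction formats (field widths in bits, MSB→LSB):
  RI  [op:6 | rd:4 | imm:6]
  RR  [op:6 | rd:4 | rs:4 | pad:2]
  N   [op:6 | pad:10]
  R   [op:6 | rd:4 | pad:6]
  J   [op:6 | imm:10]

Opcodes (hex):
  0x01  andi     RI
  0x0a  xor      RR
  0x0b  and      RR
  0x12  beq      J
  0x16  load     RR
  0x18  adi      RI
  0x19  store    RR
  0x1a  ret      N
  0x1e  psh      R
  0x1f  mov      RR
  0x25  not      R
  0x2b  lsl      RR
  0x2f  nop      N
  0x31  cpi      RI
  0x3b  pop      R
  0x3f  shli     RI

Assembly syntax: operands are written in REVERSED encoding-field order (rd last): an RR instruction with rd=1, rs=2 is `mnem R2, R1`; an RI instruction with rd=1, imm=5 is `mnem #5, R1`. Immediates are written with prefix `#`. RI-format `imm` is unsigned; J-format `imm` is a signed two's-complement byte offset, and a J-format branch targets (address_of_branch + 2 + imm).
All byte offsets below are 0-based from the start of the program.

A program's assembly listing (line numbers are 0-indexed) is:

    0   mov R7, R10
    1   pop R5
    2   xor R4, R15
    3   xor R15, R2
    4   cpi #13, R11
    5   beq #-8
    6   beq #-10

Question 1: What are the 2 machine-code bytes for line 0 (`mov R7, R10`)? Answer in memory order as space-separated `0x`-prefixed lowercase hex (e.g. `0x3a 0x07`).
0x7e 0x9c

line 0 (mov): pack op=0x1f:6|rd=10:4|rs=7:4|pad=0:2 = 0x7e9c; big→ 7e 9c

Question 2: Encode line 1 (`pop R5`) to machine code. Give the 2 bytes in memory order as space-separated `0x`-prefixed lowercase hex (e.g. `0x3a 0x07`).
1. pop fields op=0x3b:6|rd=5:4|pad=0:6 → word ed40h → ed 40

0xed 0x40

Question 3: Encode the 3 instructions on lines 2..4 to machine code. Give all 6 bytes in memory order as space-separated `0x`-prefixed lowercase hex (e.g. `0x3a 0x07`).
2. xor fields op=0xa:6|rd=15:4|rs=4:4|pad=0:2 → word 2bd0h → 2b d0
3. xor fields op=0xa:6|rd=2:4|rs=15:4|pad=0:2 → word 28bch → 28 bc
4. cpi fields op=0x31:6|rd=11:4|imm=13:6 → word c6cdh → c6 cd

0x2b 0xd0 0x28 0xbc 0xc6 0xcd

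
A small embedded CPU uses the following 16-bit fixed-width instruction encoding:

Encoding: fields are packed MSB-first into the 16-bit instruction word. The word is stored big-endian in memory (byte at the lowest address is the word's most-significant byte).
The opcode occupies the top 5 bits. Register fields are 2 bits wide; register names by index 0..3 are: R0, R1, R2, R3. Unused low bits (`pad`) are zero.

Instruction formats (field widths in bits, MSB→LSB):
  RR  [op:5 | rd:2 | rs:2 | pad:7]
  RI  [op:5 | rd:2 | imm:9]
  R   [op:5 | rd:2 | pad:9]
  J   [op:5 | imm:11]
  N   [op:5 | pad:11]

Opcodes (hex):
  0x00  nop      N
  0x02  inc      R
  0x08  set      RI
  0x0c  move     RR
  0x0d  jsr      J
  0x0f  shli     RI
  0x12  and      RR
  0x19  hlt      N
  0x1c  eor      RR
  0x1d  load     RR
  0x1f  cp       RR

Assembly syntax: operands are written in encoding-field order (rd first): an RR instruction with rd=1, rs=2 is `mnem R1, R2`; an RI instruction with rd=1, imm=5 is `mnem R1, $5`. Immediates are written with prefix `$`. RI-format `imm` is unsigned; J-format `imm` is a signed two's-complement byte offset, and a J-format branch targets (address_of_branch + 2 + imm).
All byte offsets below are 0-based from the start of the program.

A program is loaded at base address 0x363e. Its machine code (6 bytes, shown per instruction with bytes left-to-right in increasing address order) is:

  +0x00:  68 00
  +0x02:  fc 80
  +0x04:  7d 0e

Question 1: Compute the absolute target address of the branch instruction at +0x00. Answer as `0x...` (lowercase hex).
off 0x00: read 68 00 as big → 0x6800
  opcode bits[15:11]=0xd: jsr/J
  imm@[10:0]=0x0 ⇒ $0
  target = base 0x363e + off 0x00 + 2 + imm 0 = 0x3640

0x3640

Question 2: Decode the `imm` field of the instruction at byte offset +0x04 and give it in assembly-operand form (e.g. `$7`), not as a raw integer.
[04] 7d 0e → 0x7d0e
  top 5b → 0xf → shli [RI]
  rd@[10:9]=0x2 ⇒ R2
  imm@[8:0]=0x10e ⇒ $270

$270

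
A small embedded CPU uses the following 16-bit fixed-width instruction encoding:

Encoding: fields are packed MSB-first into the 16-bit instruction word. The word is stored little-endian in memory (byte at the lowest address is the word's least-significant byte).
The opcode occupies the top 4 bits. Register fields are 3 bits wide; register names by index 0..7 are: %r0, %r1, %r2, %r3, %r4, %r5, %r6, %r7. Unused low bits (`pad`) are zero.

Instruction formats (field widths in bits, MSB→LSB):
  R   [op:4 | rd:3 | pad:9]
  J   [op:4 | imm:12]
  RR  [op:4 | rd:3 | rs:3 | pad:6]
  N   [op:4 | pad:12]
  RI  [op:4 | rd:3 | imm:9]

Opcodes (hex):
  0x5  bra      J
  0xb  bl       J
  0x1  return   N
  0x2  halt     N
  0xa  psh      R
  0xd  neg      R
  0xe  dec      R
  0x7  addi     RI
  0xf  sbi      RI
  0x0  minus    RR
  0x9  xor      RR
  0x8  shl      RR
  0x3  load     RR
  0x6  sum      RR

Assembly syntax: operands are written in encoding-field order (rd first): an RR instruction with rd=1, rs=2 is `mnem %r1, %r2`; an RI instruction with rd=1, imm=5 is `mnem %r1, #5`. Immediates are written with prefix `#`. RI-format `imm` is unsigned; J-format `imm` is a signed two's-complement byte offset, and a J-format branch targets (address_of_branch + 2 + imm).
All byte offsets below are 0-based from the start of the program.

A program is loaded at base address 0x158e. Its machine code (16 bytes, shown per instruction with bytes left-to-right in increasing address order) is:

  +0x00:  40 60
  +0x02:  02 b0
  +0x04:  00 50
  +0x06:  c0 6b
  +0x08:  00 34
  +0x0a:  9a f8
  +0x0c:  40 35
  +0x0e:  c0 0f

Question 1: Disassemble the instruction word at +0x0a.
[0a] 9a f8 → 0xf89a
  op=0xf89a>>12=0xf ⇒ sbi (RI)
  [11:9] rd=4 = %r4
  [8:0] imm=154 = #154

sbi %r4, #154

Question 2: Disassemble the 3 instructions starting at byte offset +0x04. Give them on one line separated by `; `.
off 0x04: read 00 50 as little → 0x5000
  op=0x5000>>12=0x5 ⇒ bra (J)
  imm@[11:0]=0x0 ⇒ #0
off 0x06: read c0 6b as little → 0x6bc0
  op=0x6bc0>>12=0x6 ⇒ sum (RR)
  rd@[11:9]=0x5 ⇒ %r5
  rs@[8:6]=0x7 ⇒ %r7
off 0x08: read 00 34 as little → 0x3400
  op=0x3400>>12=0x3 ⇒ load (RR)
  rd@[11:9]=0x2 ⇒ %r2
  rs@[8:6]=0x0 ⇒ %r0

bra #0; sum %r5, %r7; load %r2, %r0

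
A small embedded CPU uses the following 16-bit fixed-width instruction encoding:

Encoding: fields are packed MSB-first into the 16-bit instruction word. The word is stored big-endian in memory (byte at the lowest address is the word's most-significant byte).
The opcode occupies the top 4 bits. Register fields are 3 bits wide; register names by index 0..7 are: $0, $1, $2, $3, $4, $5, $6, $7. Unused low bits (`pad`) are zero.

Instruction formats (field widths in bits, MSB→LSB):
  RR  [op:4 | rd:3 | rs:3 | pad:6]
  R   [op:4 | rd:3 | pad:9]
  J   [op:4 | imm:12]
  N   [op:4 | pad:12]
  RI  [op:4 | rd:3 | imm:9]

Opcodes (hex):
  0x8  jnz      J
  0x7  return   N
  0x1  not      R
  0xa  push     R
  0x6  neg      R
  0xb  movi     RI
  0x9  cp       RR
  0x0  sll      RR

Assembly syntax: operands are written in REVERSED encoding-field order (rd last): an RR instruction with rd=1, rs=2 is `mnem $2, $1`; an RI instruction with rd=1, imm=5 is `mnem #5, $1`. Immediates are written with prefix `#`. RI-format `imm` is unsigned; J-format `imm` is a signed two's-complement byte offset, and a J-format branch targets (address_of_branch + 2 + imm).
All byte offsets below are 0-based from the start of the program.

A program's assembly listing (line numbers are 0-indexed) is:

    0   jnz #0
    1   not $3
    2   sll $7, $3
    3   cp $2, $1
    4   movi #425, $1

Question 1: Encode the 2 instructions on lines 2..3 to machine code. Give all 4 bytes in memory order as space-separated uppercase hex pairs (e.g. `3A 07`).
07 C0 92 80

L2: sll op=0x0:4|rd=3:3|rs=7:3|pad=0:6 ⇒ 0x07c0 ⇒ big 07 c0
L3: cp op=0x9:4|rd=1:3|rs=2:3|pad=0:6 ⇒ 0x9280 ⇒ big 92 80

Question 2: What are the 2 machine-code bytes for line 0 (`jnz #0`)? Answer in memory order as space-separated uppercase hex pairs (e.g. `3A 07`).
80 00

0. jnz fields op=0x8:4|imm=0:12 → word 8000h → 80 00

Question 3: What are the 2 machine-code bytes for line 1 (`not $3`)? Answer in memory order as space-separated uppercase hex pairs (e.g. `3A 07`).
16 00

line 1 (not): pack op=0x1:4|rd=3:3|pad=0:9 = 0x1600; big→ 16 00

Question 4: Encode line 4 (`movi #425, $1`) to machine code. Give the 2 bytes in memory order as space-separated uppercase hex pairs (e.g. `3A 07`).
B3 A9

L4: movi op=0xb:4|rd=1:3|imm=425:9 ⇒ 0xb3a9 ⇒ big b3 a9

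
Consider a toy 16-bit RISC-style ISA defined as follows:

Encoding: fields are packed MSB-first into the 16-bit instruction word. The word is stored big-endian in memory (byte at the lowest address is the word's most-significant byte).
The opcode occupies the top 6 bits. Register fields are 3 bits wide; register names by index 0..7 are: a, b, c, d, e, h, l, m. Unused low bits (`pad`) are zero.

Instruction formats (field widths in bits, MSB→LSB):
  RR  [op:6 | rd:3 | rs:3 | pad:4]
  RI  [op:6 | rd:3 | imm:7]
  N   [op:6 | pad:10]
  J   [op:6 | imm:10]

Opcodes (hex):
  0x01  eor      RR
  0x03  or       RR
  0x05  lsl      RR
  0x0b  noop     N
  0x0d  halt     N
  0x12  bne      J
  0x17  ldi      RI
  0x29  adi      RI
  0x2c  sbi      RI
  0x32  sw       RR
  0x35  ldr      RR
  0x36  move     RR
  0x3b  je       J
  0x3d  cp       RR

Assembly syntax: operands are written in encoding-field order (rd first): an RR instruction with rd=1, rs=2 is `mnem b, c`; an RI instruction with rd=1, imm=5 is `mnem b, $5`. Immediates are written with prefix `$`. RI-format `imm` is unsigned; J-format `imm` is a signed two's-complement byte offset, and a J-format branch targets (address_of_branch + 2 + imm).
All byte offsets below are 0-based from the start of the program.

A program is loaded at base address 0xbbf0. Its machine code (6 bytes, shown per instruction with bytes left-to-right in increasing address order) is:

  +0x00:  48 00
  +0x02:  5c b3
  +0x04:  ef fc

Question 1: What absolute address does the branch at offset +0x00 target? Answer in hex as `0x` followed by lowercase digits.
0xbbf2

off 0x00: read 48 00 as big → 0x4800
  op=0x4800>>10=0x12 ⇒ bne (J)
  imm@[9:0]=0x0 ⇒ $0
  target = base 0xbbf0 + off 0x00 + 2 + imm 0 = 0xbbf2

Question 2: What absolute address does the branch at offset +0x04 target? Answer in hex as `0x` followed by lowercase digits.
0xbbf2

+0x04: ef fc ⇒ word 0xeffc (big)
  op=0xeffc>>10=0x3b ⇒ je (J)
  [9:0] imm=1020 (s10→-4) = $-4
  target = base 0xbbf0 + off 0x04 + 2 + imm -4 = 0xbbf2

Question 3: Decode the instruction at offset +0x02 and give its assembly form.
ldi b, $51

@+02  big-endian(5c b3) = 0x5cb3
  top 6b → 0x17 → ldi [RI]
  [9:7] rd=1 = b
  [6:0] imm=51 = $51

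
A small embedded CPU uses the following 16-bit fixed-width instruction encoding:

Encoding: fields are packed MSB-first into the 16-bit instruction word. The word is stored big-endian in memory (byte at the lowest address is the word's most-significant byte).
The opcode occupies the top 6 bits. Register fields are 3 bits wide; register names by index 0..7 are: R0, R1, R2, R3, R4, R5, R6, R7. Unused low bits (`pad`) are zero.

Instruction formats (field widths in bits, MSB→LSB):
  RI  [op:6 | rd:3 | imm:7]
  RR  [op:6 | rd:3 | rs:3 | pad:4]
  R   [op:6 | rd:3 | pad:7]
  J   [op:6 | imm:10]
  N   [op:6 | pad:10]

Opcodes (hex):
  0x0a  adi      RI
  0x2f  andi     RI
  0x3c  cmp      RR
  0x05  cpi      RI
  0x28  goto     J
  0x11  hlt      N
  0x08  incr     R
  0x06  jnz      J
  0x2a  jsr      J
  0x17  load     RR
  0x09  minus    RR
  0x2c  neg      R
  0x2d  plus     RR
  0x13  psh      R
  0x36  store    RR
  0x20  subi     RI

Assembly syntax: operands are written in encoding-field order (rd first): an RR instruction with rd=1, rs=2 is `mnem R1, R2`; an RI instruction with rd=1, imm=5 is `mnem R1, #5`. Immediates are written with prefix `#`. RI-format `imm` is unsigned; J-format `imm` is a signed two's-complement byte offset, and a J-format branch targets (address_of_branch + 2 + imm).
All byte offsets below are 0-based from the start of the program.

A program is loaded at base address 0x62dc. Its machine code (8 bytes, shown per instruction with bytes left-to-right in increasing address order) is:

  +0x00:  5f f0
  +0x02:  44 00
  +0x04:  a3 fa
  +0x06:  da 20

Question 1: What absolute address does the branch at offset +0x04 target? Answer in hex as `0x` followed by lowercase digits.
0x62dc

+0x04: a3 fa ⇒ word 0xa3fa (big)
  opcode bits[15:10]=0x28: goto/J
  [9:0] imm=1018 (s10→-6) = #-6
  target = base 0x62dc + off 0x04 + 2 + imm -6 = 0x62dc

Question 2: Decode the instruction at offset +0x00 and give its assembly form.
load R7, R7

[00] 5f f0 → 0x5ff0
  top 6b → 0x17 → load [RR]
  [9:7] rd=7 = R7
  [6:4] rs=7 = R7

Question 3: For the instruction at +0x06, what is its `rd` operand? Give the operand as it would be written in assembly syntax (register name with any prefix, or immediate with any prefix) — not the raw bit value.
+0x06: da 20 ⇒ word 0xda20 (big)
  opcode bits[15:10]=0x36: store/RR
  rd: (w>>7)&0x7=0x4 → R4
  rs: (w>>4)&0x7=0x2 → R2

R4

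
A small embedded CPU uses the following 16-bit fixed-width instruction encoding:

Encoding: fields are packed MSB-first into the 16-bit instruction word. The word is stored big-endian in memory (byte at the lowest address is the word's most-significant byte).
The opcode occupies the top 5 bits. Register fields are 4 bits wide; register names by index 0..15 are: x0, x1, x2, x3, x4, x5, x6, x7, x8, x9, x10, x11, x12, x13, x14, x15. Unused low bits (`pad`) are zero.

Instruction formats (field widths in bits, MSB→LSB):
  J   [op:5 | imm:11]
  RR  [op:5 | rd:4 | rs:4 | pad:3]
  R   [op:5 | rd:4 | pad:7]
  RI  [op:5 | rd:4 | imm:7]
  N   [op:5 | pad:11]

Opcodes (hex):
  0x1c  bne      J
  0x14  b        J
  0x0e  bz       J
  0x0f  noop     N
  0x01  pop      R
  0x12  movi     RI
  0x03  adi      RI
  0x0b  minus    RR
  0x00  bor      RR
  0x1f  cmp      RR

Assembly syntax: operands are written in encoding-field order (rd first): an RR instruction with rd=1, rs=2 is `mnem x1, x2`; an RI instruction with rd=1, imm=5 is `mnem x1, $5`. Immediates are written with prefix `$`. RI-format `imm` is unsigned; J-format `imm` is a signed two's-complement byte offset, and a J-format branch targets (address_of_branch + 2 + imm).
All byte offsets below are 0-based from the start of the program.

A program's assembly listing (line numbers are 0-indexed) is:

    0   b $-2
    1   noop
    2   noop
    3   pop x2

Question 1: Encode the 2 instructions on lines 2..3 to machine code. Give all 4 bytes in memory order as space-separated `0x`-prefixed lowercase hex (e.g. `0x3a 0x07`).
0x78 0x00 0x09 0x00

L2: noop op=0xf:5|pad=0:11 ⇒ 0x7800 ⇒ big 78 00
L3: pop op=0x1:5|rd=2:4|pad=0:7 ⇒ 0x0900 ⇒ big 09 00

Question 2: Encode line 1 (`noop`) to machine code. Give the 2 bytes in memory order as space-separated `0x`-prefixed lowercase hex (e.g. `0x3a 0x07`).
L1: noop op=0xf:5|pad=0:11 ⇒ 0x7800 ⇒ big 78 00

0x78 0x00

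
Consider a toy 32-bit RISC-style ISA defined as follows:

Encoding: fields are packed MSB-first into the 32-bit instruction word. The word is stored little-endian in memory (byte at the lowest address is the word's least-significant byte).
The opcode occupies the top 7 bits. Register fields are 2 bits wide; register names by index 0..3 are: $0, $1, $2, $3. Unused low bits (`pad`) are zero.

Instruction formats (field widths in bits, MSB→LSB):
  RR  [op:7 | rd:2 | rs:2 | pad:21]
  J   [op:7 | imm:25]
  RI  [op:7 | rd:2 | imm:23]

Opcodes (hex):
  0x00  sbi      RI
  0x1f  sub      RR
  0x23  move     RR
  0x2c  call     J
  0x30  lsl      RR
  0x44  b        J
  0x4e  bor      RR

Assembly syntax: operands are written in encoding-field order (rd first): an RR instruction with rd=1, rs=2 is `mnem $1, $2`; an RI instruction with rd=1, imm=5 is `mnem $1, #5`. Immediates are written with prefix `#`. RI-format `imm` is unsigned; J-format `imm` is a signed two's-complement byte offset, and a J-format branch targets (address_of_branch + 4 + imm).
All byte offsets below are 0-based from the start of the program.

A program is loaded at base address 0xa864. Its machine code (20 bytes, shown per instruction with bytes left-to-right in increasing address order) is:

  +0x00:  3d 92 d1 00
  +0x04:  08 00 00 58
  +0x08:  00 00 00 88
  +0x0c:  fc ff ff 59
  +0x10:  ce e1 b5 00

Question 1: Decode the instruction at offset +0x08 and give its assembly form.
b #0

off 0x08: read 00 00 00 88 as little → 0x88000000
  opcode bits[31:25]=0x44: b/J
  imm@[24:0]=0x0 ⇒ #0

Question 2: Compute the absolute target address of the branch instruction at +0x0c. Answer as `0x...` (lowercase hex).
0xa870

[0c] fc ff ff 59 → 0x59fffffc
  opcode bits[31:25]=0x2c: call/J
  imm@[24:0]=0x1fffffc (s25→-4) ⇒ #-4
  target = base 0xa864 + off 0x0c + 4 + imm -4 = 0xa870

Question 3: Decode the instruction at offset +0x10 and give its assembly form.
sbi $1, #3531214

@+10  little-endian(ce e1 b5 00) = 0x00b5e1ce
  top 7b → 0x0 → sbi [RI]
  rd: (w>>23)&0x3=0x1 → $1
  imm: (w>>0)&0x7fffff=0x35e1ce → #3531214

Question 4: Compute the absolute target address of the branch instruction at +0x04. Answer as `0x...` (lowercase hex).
0xa874

[04] 08 00 00 58 → 0x58000008
  op=0x58000008>>25=0x2c ⇒ call (J)
  [24:0] imm=8 = #8
  target = base 0xa864 + off 0x04 + 4 + imm 8 = 0xa874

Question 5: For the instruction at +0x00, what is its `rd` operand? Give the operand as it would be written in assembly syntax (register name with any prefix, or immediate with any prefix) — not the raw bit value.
@+00  little-endian(3d 92 d1 00) = 0x00d1923d
  top 7b → 0x0 → sbi [RI]
  rd@[24:23]=0x1 ⇒ $1
  imm@[22:0]=0x51923d ⇒ #5345853

$1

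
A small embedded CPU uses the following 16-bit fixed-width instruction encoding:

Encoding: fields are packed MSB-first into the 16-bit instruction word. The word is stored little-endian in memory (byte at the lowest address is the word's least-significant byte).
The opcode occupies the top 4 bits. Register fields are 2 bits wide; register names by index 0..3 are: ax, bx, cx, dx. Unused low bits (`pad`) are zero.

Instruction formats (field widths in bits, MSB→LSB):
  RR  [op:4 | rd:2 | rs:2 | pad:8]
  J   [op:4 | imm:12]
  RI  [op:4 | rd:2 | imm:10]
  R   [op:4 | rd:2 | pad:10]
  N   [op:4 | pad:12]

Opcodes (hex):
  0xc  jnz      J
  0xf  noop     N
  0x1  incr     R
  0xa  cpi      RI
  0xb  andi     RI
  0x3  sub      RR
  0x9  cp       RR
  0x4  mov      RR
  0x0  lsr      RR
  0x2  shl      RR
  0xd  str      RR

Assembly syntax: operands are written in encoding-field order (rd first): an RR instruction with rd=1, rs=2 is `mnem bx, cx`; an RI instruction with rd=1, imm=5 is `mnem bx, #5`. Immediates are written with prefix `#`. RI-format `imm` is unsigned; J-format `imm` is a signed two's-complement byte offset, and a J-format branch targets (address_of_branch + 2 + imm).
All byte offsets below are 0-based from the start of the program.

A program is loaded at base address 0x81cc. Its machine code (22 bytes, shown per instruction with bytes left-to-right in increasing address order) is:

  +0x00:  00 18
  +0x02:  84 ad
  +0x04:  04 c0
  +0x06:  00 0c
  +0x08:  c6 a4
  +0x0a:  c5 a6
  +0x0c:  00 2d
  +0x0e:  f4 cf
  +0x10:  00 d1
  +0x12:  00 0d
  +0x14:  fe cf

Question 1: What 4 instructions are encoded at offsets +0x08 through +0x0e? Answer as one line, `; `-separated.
+0x08: c6 a4 ⇒ word 0xa4c6 (little)
  top 4b → 0xa → cpi [RI]
  [11:10] rd=1 = bx
  [9:0] imm=198 = #198
+0x0a: c5 a6 ⇒ word 0xa6c5 (little)
  top 4b → 0xa → cpi [RI]
  [11:10] rd=1 = bx
  [9:0] imm=709 = #709
+0x0c: 00 2d ⇒ word 0x2d00 (little)
  top 4b → 0x2 → shl [RR]
  [11:10] rd=3 = dx
  [9:8] rs=1 = bx
+0x0e: f4 cf ⇒ word 0xcff4 (little)
  top 4b → 0xc → jnz [J]
  [11:0] imm=4084 (s12→-12) = #-12

cpi bx, #198; cpi bx, #709; shl dx, bx; jnz #-12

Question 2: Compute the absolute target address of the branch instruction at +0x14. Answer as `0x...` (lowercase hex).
@+14  little-endian(fe cf) = 0xcffe
  opcode bits[15:12]=0xc: jnz/J
  imm: (w>>0)&0xfff=0xffe (s12→-2) → #-2
  target = base 0x81cc + off 0x14 + 2 + imm -2 = 0x81e0

0x81e0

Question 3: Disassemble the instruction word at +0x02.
@+02  little-endian(84 ad) = 0xad84
  opcode bits[15:12]=0xa: cpi/RI
  rd@[11:10]=0x3 ⇒ dx
  imm@[9:0]=0x184 ⇒ #388

cpi dx, #388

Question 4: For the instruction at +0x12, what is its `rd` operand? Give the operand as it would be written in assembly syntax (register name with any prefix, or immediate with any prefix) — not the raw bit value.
[12] 00 0d → 0x0d00
  top 4b → 0x0 → lsr [RR]
  [11:10] rd=3 = dx
  [9:8] rs=1 = bx

dx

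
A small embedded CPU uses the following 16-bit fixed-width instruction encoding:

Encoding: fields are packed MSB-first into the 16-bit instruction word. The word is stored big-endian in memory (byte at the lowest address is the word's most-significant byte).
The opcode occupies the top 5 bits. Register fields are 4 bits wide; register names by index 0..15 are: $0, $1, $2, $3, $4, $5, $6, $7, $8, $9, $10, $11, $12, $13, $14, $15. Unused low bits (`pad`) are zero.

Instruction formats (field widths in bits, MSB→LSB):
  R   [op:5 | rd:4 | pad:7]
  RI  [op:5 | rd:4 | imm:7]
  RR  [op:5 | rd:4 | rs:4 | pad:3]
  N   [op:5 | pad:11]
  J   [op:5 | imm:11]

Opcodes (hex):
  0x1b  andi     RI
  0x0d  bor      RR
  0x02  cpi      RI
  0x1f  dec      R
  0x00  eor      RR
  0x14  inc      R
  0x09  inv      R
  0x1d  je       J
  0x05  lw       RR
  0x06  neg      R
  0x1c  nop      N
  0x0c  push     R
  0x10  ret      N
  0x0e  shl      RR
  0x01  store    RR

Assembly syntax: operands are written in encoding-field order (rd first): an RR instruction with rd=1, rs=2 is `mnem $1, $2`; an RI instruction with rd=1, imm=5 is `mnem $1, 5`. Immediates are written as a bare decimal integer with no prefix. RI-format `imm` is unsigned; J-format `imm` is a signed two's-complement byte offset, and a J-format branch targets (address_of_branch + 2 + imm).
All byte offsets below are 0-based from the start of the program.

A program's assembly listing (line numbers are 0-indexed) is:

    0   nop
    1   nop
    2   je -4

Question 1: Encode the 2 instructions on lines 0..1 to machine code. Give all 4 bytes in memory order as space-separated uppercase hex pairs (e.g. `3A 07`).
E0 00 E0 00

0. nop fields op=0x1c:5|pad=0:11 → word e000h → e0 00
1. nop fields op=0x1c:5|pad=0:11 → word e000h → e0 00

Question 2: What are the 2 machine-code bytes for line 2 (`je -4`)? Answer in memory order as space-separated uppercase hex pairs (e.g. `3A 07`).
EF FC

2. je fields op=0x1d:5|imm=-4:11 → word effch → ef fc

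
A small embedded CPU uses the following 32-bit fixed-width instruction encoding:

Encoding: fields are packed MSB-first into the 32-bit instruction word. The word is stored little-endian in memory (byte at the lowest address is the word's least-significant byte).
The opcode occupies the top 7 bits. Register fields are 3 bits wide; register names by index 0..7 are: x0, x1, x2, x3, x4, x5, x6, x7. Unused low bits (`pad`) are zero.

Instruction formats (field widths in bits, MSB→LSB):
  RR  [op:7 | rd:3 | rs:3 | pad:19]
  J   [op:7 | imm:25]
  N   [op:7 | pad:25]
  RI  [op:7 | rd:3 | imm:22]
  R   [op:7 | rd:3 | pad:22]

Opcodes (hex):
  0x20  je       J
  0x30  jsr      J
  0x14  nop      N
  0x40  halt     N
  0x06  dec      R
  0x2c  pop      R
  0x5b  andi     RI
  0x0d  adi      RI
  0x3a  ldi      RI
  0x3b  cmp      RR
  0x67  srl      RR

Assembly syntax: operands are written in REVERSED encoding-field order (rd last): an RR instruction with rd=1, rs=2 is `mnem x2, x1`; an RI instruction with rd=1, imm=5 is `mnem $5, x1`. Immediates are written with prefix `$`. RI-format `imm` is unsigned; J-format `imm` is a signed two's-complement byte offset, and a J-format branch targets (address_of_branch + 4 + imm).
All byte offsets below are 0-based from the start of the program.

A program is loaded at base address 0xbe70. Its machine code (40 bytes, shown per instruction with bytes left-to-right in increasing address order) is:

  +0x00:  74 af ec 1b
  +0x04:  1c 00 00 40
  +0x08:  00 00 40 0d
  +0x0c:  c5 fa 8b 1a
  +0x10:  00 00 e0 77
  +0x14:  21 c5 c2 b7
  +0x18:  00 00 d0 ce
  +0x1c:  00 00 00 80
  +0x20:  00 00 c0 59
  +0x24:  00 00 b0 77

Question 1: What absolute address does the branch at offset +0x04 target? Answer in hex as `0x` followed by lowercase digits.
0xbe94

@+04  little-endian(1c 00 00 40) = 0x4000001c
  op=0x4000001c>>25=0x20 ⇒ je (J)
  imm: (w>>0)&0x1ffffff=0x1c → $28
  target = base 0xbe70 + off 0x04 + 4 + imm 28 = 0xbe94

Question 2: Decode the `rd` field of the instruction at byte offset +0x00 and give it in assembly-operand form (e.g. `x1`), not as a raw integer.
@+00  little-endian(74 af ec 1b) = 0x1becaf74
  top 7b → 0xd → adi [RI]
  rd@[24:22]=0x7 ⇒ x7
  imm@[21:0]=0x2caf74 ⇒ $2928500

x7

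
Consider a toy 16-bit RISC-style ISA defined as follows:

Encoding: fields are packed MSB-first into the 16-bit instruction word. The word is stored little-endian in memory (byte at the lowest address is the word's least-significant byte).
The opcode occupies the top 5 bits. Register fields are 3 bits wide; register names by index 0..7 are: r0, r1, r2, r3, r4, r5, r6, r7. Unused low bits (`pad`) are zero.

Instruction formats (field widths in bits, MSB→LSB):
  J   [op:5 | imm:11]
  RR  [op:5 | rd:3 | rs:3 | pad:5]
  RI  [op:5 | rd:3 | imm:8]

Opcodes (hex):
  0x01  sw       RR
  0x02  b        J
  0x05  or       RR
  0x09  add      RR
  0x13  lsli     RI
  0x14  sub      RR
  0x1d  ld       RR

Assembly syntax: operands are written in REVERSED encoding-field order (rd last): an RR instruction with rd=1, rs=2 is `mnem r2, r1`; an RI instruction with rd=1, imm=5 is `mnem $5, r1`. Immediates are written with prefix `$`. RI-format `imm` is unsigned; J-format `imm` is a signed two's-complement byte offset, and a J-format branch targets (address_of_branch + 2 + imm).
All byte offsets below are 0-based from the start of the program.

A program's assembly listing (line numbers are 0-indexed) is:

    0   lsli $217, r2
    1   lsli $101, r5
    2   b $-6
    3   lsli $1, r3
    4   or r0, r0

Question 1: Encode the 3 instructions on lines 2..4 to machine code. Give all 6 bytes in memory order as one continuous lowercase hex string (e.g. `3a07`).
line 2 (b): pack op=0x2:5|imm=-6:11 = 0x17fa; little→ fa 17
line 3 (lsli): pack op=0x13:5|rd=3:3|imm=1:8 = 0x9b01; little→ 01 9b
line 4 (or): pack op=0x5:5|rd=0:3|rs=0:3|pad=0:5 = 0x2800; little→ 00 28

fa17019b0028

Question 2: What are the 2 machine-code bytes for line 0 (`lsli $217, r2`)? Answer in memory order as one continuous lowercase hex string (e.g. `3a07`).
d99a

line 0 (lsli): pack op=0x13:5|rd=2:3|imm=217:8 = 0x9ad9; little→ d9 9a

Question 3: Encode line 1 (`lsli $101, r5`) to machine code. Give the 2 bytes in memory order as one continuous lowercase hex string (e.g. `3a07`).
line 1 (lsli): pack op=0x13:5|rd=5:3|imm=101:8 = 0x9d65; little→ 65 9d

659d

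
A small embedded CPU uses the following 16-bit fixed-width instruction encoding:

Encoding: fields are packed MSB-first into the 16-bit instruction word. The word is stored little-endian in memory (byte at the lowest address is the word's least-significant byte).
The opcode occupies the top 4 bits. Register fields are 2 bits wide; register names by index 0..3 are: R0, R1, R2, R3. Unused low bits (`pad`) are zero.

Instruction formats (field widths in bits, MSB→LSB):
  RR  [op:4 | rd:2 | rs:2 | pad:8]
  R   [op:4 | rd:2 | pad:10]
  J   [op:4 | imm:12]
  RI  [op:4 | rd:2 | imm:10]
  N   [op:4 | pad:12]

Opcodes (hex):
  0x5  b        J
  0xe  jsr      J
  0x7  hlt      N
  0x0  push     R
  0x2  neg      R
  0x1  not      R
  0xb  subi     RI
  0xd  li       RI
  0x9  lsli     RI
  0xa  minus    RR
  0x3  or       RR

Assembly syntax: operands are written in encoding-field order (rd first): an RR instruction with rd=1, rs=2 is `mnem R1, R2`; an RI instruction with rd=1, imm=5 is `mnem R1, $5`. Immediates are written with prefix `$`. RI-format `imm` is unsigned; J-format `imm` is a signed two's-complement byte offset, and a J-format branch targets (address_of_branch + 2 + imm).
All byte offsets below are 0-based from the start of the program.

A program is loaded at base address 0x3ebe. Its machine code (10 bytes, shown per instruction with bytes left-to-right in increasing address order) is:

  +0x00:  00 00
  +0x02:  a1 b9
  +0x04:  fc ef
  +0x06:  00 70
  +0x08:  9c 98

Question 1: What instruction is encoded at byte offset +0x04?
+0x04: fc ef ⇒ word 0xeffc (little)
  op=0xeffc>>12=0xe ⇒ jsr (J)
  imm@[11:0]=0xffc (s12→-4) ⇒ $-4

jsr $-4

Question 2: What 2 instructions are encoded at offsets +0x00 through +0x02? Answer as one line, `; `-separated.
[00] 00 00 → 0x0000
  op=0x0000>>12=0x0 ⇒ push (R)
  rd@[11:10]=0x0 ⇒ R0
[02] a1 b9 → 0xb9a1
  op=0xb9a1>>12=0xb ⇒ subi (RI)
  rd@[11:10]=0x2 ⇒ R2
  imm@[9:0]=0x1a1 ⇒ $417

push R0; subi R2, $417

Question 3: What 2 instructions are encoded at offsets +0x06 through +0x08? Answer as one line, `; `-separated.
@+06  little-endian(00 70) = 0x7000
  top 4b → 0x7 → hlt [N]
@+08  little-endian(9c 98) = 0x989c
  top 4b → 0x9 → lsli [RI]
  rd: (w>>10)&0x3=0x2 → R2
  imm: (w>>0)&0x3ff=0x9c → $156

hlt; lsli R2, $156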